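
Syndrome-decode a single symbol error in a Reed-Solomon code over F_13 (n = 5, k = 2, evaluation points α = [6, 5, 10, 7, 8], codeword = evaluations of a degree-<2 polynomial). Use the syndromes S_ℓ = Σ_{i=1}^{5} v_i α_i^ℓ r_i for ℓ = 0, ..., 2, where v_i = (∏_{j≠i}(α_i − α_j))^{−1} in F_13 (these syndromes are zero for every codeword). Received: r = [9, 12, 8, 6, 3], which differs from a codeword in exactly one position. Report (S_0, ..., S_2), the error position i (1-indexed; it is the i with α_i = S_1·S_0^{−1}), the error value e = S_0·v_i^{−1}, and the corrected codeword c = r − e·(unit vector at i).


S = (8, 2, 7), error at position 3, error magnitude e = 11, c = [9, 12, 10, 6, 3].

Step 1: column multipliers v_i = (∏_{j≠i}(α_i − α_j))^{−1} mod 13.
  i = 1 (α = 6): (6−5)(6−10)(6−7)(6−8) = 1·(−4)·(−1)·(−2) = −8 ≡ 5, so v_1 = 5^{−1} = 8 (mod 13).
  i = 2 (α = 5): (5−6)(5−10)(5−7)(5−8) = (−1)·(−5)·(−2)·(−3) = 30 ≡ 4, so v_2 = 4^{−1} = 10 (mod 13).
  i = 3 (α = 10): (10−6)(10−5)(10−7)(10−8) = 4·5·3·2 = 120 ≡ 3, so v_3 = 3^{−1} = 9 (mod 13).
  i = 4 (α = 7): (7−6)(7−5)(7−10)(7−8) = 1·2·(−3)·(−1) = 6 ≡ 6, so v_4 = 6^{−1} = 11 (mod 13).
  i = 5 (α = 8): (8−6)(8−5)(8−10)(8−7) = 2·3·(−2)·1 = −12 ≡ 1, so v_5 = 1^{−1} = 1 (mod 13).
  v = [8, 10, 9, 11, 1].
Step 2: syndromes of r = [9, 12, 8, 6, 3] (all sums mod 13).
  S_0 = Σ v_i r_i = 8·9 + 10·12 + 9·8 + 11·6 + 1·3 = 333 ≡ 8.
  S_1 = Σ v_i α_i r_i = 8·6·9 + 10·5·12 + 9·10·8 + 11·7·6 + 1·8·3 = 2238 ≡ 2.
  α_i^2 mod 13 = [10, 12, 9, 10, 12].
  S_2 = Σ v_i α_i^2 r_i = 8·10·9 + 10·12·12 + 9·9·8 + 11·10·6 + 1·12·3 = 3504 ≡ 7.
  S = (8, 2, 7) ≠ 0, so r is not a codeword (an error is present).
Step 3: locate the error. For a single error e at position i, S_ℓ = v_i·e·α_i^ℓ, so α_err = S_1/S_0.
  S_0^{−1} = 8^{−1} = 5 (mod 13), so α_err = 2·5 = 10 ≡ 10 = α_3. Error position i = 3.
  Consistency check: S_2/S_1 = 7·7 = 49 ≡ 10 = α_err ✓ (single-error assumption holds).
Step 4: error magnitude e = S_0/v_3 = S_0·∏_{j≠3}(α_3 − α_j) = 8·3 = 24 ≡ 11 (mod 13).
Step 5: correct position 3: c_3 = r_3 − e = 8 − 11 ≡ 10 (mod 13). Hence c = [9, 12, 10, 6, 3].
  Check: interpolating c through the α_i gives m(x) = 1 + 10·x (degree < 2) with m(α_i) = c_i for every i, so c is indeed a codeword.


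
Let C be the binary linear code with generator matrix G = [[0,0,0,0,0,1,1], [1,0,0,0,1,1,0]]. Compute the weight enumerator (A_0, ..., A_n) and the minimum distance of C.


Weight distribution: A_0 = 1, A_2 = 1, A_3 = 2. Minimum distance d = 2.

Enumerate all 2^2 = 4 messages m ∈ F_2^2.
For each, compute codeword c = mG in F_2^7, then tally its weight.
  m = 00 → c = 0000000, weight = 0.
  m = 10 → c = 0000011, weight = 2.
  m = 01 → c = 1000110, weight = 3.
  m = 11 → c = 1000101, weight = 3.
Tally weights:
  weight 0: 1 codewords.
  weight 2: 1 codewords.
  weight 3: 2 codewords.
Minimum distance d = smallest w > 0 with A_w > 0 = 2.
Sanity: Σ A_w = 4 = 2^2 = 4 ✓.


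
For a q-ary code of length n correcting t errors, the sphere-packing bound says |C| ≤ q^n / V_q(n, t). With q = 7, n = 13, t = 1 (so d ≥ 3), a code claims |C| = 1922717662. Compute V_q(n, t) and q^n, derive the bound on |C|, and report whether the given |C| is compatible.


V_q(n, t) = 79, q^n = 96889010407, Hamming bound = 1226443169, |C| = 1922717662 > bound (violated).

Step 1: Compute V_q(n, t) = Σ_{j=0}^1 C(n, j) (q−1)^j.
  j = 0: C(13,0)·(6)^0 = 1·1 = 1.
  j = 1: C(13,1)·(6)^1 = 13·6 = 78.
  V_q(n, t) = 1 + 78 = 79.
Step 2: q^n = 7^13 = 96889010407.
Step 3: Hamming bound ⌊q^n / V_q(n,t)⌋ = ⌊96889010407/79⌋ = 1226443169.
Step 4: Compare |C| = 1922717662 to 1226443169: violated.
The claimed |C| lies above the Hamming bound, so no 7-ary code of length 13 with d ≥ 3 can have 1922717662 codewords.


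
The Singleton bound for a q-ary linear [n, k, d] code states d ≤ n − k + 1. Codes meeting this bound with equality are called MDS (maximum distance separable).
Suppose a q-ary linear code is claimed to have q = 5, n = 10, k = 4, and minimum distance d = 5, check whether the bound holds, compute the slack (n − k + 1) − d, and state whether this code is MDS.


Singleton RHS = n − k + 1 = 7, slack = 2, bound satisfied, not MDS.

Singleton bound: d ≤ n − k + 1.
Here n = 10, k = 4, so n − k + 1 = 7.
Given d = 5, check d ≤ 7: YES.
Slack = (n − k + 1) − d = 2.
The code is NOT MDS (slack = 2 > 0).
Description: the claimed parameters are [10, 4, 5]_5; such a code would be non-MDS.


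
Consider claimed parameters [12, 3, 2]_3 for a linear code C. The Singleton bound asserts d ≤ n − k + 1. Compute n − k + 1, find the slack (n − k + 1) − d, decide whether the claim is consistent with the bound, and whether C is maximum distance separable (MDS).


Singleton RHS = n − k + 1 = 10, slack = 8, bound satisfied, not MDS.

Singleton bound: d ≤ n − k + 1.
Here n = 12, k = 3, so n − k + 1 = 10.
Given d = 2, check d ≤ 10: YES.
Slack = (n − k + 1) − d = 8.
The code is NOT MDS (slack = 8 > 0).
Description: the claimed parameters are [12, 3, 2]_3; such a code would be non-MDS.


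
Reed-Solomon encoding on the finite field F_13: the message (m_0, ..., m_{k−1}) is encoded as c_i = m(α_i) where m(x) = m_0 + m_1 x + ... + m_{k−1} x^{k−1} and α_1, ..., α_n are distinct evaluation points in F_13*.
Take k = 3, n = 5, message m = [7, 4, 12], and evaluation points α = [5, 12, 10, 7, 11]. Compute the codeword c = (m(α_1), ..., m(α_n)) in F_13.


c = [2, 2, 12, 12, 8]

Message polynomial: m(x) = 7 + 4·x + 12·x^2 (mod 13).
For each evaluation point α_i, compute m(α_i) mod 13:
  α_1 = 5: Horner steps 12 → 12 → 2, so m(5) = 2.
  α_2 = 12: Horner steps 12 → 5 → 2, so m(12) = 2.
  α_3 = 10: Horner steps 12 → 7 → 12, so m(10) = 12.
  α_4 = 7: Horner steps 12 → 10 → 12, so m(7) = 12.
  α_5 = 11: Horner steps 12 → 6 → 8, so m(11) = 8.
Codeword c = [2, 2, 12, 12, 8] ∈ F_13^5.


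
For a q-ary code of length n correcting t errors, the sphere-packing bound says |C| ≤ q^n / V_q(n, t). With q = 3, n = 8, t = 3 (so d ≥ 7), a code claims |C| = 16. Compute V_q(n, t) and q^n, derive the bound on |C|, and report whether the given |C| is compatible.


V_q(n, t) = 577, q^n = 6561, Hamming bound = 11, |C| = 16 > bound (violated).

Step 1: Compute V_q(n, t) = Σ_{j=0}^3 C(n, j) (q−1)^j.
  j = 0: C(8,0)·(2)^0 = 1·1 = 1.
  j = 1: C(8,1)·(2)^1 = 8·2 = 16.
  j = 2: C(8,2)·(2)^2 = 28·4 = 112.
  j = 3: C(8,3)·(2)^3 = 56·8 = 448.
  V_q(n, t) = 1 + 16 + 112 + 448 = 577.
Step 2: q^n = 3^8 = 6561.
Step 3: Hamming bound ⌊q^n / V_q(n,t)⌋ = ⌊6561/577⌋ = 11.
Step 4: Compare |C| = 16 to 11: violated.
The claimed |C| lies above the Hamming bound, so no 3-ary code of length 8 with d ≥ 7 can have 16 codewords.


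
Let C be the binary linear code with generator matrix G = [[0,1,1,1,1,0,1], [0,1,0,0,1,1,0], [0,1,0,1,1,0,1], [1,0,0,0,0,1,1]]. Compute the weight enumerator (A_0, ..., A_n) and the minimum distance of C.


Weight distribution: A_0 = 1, A_1 = 1, A_2 = 1, A_3 = 4, A_4 = 5, A_5 = 3, A_6 = 1. Minimum distance d = 1.

Enumerate all 2^4 = 16 messages m ∈ F_2^4.
For each, compute codeword c = mG in F_2^7, then tally its weight.
  m = 0000 → c = 0000000, weight = 0.
  m = 1000 → c = 0111101, weight = 5.
  m = 0100 → c = 0100110, weight = 3.
  m = 1100 → c = 0011011, weight = 4.
  m = 0010 → c = 0101101, weight = 4.
  m = 1010 → c = 0010000, weight = 1.
  m = 0110 → c = 0001011, weight = 3.
  m = 1110 → c = 0110110, weight = 4.
  m = 0001 → c = 1000011, weight = 3.
  m = 1001 → c = 1111110, weight = 6.
  m = 0101 → c = 1100101, weight = 4.
  m = 1101 → c = 1011000, weight = 3.
  m = 0011 → c = 1101110, weight = 5.
  m = 1011 → c = 1010011, weight = 4.
  m = 0111 → c = 1001000, weight = 2.
  m = 1111 → c = 1110101, weight = 5.
Tally weights:
  weight 0: 1 codewords.
  weight 1: 1 codewords.
  weight 2: 1 codewords.
  weight 3: 4 codewords.
  weight 4: 5 codewords.
  weight 5: 3 codewords.
  weight 6: 1 codewords.
Minimum distance d = smallest w > 0 with A_w > 0 = 1.
Sanity: Σ A_w = 16 = 2^4 = 16 ✓.


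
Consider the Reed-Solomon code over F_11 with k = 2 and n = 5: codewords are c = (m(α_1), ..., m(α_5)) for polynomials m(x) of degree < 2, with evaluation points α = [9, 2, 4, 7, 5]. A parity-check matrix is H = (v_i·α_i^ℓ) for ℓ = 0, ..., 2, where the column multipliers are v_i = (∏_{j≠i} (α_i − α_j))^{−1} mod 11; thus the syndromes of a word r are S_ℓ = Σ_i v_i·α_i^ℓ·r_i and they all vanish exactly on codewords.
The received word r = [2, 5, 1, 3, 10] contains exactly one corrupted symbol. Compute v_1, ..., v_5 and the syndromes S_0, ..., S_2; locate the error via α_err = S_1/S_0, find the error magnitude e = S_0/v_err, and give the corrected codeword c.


S = (5, 2, 3), error at position 4, error magnitude e = 8, c = [2, 5, 1, 6, 10].

Step 1: column multipliers v_i = (∏_{j≠i}(α_i − α_j))^{−1} mod 11.
  i = 1 (α = 9): (9−2)(9−4)(9−7)(9−5) = 7·5·2·4 = 280 ≡ 5, so v_1 = 5^{−1} = 9 (mod 11).
  i = 2 (α = 2): (2−9)(2−4)(2−7)(2−5) = (−7)·(−2)·(−5)·(−3) = 210 ≡ 1, so v_2 = 1^{−1} = 1 (mod 11).
  i = 3 (α = 4): (4−9)(4−2)(4−7)(4−5) = (−5)·2·(−3)·(−1) = −30 ≡ 3, so v_3 = 3^{−1} = 4 (mod 11).
  i = 4 (α = 7): (7−9)(7−2)(7−4)(7−5) = (−2)·5·3·2 = −60 ≡ 6, so v_4 = 6^{−1} = 2 (mod 11).
  i = 5 (α = 5): (5−9)(5−2)(5−4)(5−7) = (−4)·3·1·(−2) = 24 ≡ 2, so v_5 = 2^{−1} = 6 (mod 11).
  v = [9, 1, 4, 2, 6].
Step 2: syndromes of r = [2, 5, 1, 3, 10] (all sums mod 11).
  S_0 = Σ v_i r_i = 9·2 + 1·5 + 4·1 + 2·3 + 6·10 = 93 ≡ 5.
  S_1 = Σ v_i α_i r_i = 9·9·2 + 1·2·5 + 4·4·1 + 2·7·3 + 6·5·10 = 530 ≡ 2.
  α_i^2 mod 11 = [4, 4, 5, 5, 3].
  S_2 = Σ v_i α_i^2 r_i = 9·4·2 + 1·4·5 + 4·5·1 + 2·5·3 + 6·3·10 = 322 ≡ 3.
  S = (5, 2, 3) ≠ 0, so r is not a codeword (an error is present).
Step 3: locate the error. For a single error e at position i, S_ℓ = v_i·e·α_i^ℓ, so α_err = S_1/S_0.
  S_0^{−1} = 5^{−1} = 9 (mod 11), so α_err = 2·9 = 18 ≡ 7 = α_4. Error position i = 4.
  Consistency check: S_2/S_1 = 3·6 = 18 ≡ 7 = α_err ✓ (single-error assumption holds).
Step 4: error magnitude e = S_0/v_4 = S_0·∏_{j≠4}(α_4 − α_j) = 5·6 = 30 ≡ 8 (mod 11).
Step 5: correct position 4: c_4 = r_4 − e = 3 − 8 ≡ 6 (mod 11). Hence c = [2, 5, 1, 6, 10].
  Check: interpolating c through the α_i gives m(x) = 9 + 9·x (degree < 2) with m(α_i) = c_i for every i, so c is indeed a codeword.


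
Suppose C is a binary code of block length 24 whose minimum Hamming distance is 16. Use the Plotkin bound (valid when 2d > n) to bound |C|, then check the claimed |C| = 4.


Plotkin bound M ≤ 4; given |C| = 4 ≤ bound (satisfied).

Check applicability: 2d = 32, n = 24.
2d − n = 8 > 0, so Plotkin applies.
Compute d/(2d−n) = 16/8 ≈ 2.0000.
⌊d/(2d−n)⌋ = 2.
Plotkin bound: M ≤ 2·2 = 4.
Given |C| = 4, check: satisfied.
This |C| is at the Plotkin bound.


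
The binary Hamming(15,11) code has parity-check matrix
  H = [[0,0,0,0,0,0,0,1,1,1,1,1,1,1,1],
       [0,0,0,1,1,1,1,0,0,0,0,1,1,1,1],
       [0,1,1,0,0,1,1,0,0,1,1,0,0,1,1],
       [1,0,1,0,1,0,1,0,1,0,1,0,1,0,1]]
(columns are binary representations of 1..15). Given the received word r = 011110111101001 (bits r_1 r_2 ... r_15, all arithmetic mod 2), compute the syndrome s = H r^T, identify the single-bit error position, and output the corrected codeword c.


s = (1, 1, 1, 1)^T, error position = 15, corrected codeword c = 011110111101000

Compute s = H r^T mod 2 one row at a time:
  s_1 = 1 + 1 + 1 + 0 + 1 + 0 + 0 + 1 = 5 ≡ 1 (mod 2).
  s_2 = 1 + 1 + 0 + 1 + 1 + 0 + 0 + 1 = 5 ≡ 1 (mod 2).
  s_3 = 1 + 1 + 0 + 1 + 1 + 0 + 0 + 1 = 5 ≡ 1 (mod 2).
  s_4 = 0 + 1 + 1 + 1 + 1 + 0 + 0 + 1 = 5 ≡ 1 (mod 2).
s = (1, 1, 1, 1)^T — this equals column 15 of H (binary 1111), so error is at position 15.
Correct: flip bit 15 of r = 011110111101001 to get c = 011110111101000.


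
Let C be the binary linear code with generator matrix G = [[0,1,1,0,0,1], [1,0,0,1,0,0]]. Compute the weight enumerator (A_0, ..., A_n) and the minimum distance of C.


Weight distribution: A_0 = 1, A_2 = 1, A_3 = 1, A_5 = 1. Minimum distance d = 2.

Enumerate all 2^2 = 4 messages m ∈ F_2^2.
For each, compute codeword c = mG in F_2^6, then tally its weight.
  m = 00 → c = 000000, weight = 0.
  m = 10 → c = 011001, weight = 3.
  m = 01 → c = 100100, weight = 2.
  m = 11 → c = 111101, weight = 5.
Tally weights:
  weight 0: 1 codewords.
  weight 2: 1 codewords.
  weight 3: 1 codewords.
  weight 5: 1 codewords.
Minimum distance d = smallest w > 0 with A_w > 0 = 2.
Sanity: Σ A_w = 4 = 2^2 = 4 ✓.


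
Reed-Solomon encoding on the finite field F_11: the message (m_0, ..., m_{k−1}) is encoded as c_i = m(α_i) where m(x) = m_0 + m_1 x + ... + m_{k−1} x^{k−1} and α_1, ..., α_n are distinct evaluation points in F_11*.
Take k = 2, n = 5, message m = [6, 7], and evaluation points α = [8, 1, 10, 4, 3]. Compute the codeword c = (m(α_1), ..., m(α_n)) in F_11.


c = [7, 2, 10, 1, 5]

Message polynomial: m(x) = 6 + 7·x (mod 11).
For each evaluation point α_i, compute m(α_i) mod 11:
  α_1 = 8: Horner steps 7 → 7, so m(8) = 7.
  α_2 = 1: Horner steps 7 → 2, so m(1) = 2.
  α_3 = 10: Horner steps 7 → 10, so m(10) = 10.
  α_4 = 4: Horner steps 7 → 1, so m(4) = 1.
  α_5 = 3: Horner steps 7 → 5, so m(3) = 5.
Codeword c = [7, 2, 10, 1, 5] ∈ F_11^5.


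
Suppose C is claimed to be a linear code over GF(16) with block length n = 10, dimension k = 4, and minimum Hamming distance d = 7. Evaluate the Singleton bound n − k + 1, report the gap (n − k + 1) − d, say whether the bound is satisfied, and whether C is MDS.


Singleton RHS = n − k + 1 = 7, slack = 0, bound satisfied, MDS.

Singleton bound: d ≤ n − k + 1.
Here n = 10, k = 4, so n − k + 1 = 7.
Given d = 7, check d ≤ 7: YES.
Slack = (n − k + 1) − d = 0.
The code is MDS (slack = 0).
Description: the claimed parameters are [10, 4, 7]_16; such a code would be MDS (meets Singleton bound).


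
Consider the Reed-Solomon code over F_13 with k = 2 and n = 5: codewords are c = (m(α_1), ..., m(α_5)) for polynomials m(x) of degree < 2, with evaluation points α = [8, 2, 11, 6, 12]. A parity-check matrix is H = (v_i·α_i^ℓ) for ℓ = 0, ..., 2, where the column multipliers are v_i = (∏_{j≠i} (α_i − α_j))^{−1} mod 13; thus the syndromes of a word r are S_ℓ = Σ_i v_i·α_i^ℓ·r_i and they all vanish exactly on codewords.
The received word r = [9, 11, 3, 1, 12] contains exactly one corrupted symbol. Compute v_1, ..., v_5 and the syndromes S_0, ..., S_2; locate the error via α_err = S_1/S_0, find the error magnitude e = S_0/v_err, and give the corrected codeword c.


S = (1, 11, 4), error at position 3, error magnitude e = 8, c = [9, 11, 8, 1, 12].

Step 1: column multipliers v_i = (∏_{j≠i}(α_i − α_j))^{−1} mod 13.
  i = 1 (α = 8): (8−2)(8−11)(8−6)(8−12) = 6·(−3)·2·(−4) = 144 ≡ 1, so v_1 = 1^{−1} = 1 (mod 13).
  i = 2 (α = 2): (2−8)(2−11)(2−6)(2−12) = (−6)·(−9)·(−4)·(−10) = 2160 ≡ 2, so v_2 = 2^{−1} = 7 (mod 13).
  i = 3 (α = 11): (11−8)(11−2)(11−6)(11−12) = 3·9·5·(−1) = −135 ≡ 8, so v_3 = 8^{−1} = 5 (mod 13).
  i = 4 (α = 6): (6−8)(6−2)(6−11)(6−12) = (−2)·4·(−5)·(−6) = −240 ≡ 7, so v_4 = 7^{−1} = 2 (mod 13).
  i = 5 (α = 12): (12−8)(12−2)(12−11)(12−6) = 4·10·1·6 = 240 ≡ 6, so v_5 = 6^{−1} = 11 (mod 13).
  v = [1, 7, 5, 2, 11].
Step 2: syndromes of r = [9, 11, 3, 1, 12] (all sums mod 13).
  S_0 = Σ v_i r_i = 1·9 + 7·11 + 5·3 + 2·1 + 11·12 = 235 ≡ 1.
  S_1 = Σ v_i α_i r_i = 1·8·9 + 7·2·11 + 5·11·3 + 2·6·1 + 11·12·12 = 1987 ≡ 11.
  α_i^2 mod 13 = [12, 4, 4, 10, 1].
  S_2 = Σ v_i α_i^2 r_i = 1·12·9 + 7·4·11 + 5·4·3 + 2·10·1 + 11·1·12 = 628 ≡ 4.
  S = (1, 11, 4) ≠ 0, so r is not a codeword (an error is present).
Step 3: locate the error. For a single error e at position i, S_ℓ = v_i·e·α_i^ℓ, so α_err = S_1/S_0.
  S_0^{−1} = 1^{−1} = 1 (mod 13), so α_err = 11·1 = 11 ≡ 11 = α_3. Error position i = 3.
  Consistency check: S_2/S_1 = 4·6 = 24 ≡ 11 = α_err ✓ (single-error assumption holds).
Step 4: error magnitude e = S_0/v_3 = S_0·∏_{j≠3}(α_3 − α_j) = 1·8 = 8 ≡ 8 (mod 13).
Step 5: correct position 3: c_3 = r_3 − e = 3 − 8 ≡ 8 (mod 13). Hence c = [9, 11, 8, 1, 12].
  Check: interpolating c through the α_i gives m(x) = 3 + 4·x (degree < 2) with m(α_i) = c_i for every i, so c is indeed a codeword.


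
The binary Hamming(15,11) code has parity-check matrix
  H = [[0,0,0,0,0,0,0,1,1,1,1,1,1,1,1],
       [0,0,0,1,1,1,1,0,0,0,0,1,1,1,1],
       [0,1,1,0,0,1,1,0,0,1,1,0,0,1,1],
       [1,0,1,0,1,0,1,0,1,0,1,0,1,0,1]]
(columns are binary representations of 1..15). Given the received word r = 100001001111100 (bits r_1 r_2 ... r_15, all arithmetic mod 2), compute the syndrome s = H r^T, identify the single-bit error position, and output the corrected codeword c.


s = (1, 1, 1, 0)^T, error position = 14, corrected codeword c = 100001001111110

Compute s = H r^T mod 2 one row at a time:
  s_1 = 0 + 1 + 1 + 1 + 1 + 1 + 0 + 0 = 5 ≡ 1 (mod 2).
  s_2 = 0 + 0 + 1 + 0 + 1 + 1 + 0 + 0 = 3 ≡ 1 (mod 2).
  s_3 = 0 + 0 + 1 + 0 + 1 + 1 + 0 + 0 = 3 ≡ 1 (mod 2).
  s_4 = 1 + 0 + 0 + 0 + 1 + 1 + 1 + 0 = 4 ≡ 0 (mod 2).
s = (1, 1, 1, 0)^T — this equals column 14 of H (binary 1110), so error is at position 14.
Correct: flip bit 14 of r = 100001001111100 to get c = 100001001111110.


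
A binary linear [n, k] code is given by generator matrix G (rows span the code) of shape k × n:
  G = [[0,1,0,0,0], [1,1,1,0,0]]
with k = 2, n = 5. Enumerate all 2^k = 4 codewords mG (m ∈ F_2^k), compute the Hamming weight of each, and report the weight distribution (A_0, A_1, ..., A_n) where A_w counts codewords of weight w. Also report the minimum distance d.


Weight distribution: A_0 = 1, A_1 = 1, A_2 = 1, A_3 = 1. Minimum distance d = 1.

Enumerate all 2^2 = 4 messages m ∈ F_2^2.
For each, compute codeword c = mG in F_2^5, then tally its weight.
  m = 00 → c = 00000, weight = 0.
  m = 10 → c = 01000, weight = 1.
  m = 01 → c = 11100, weight = 3.
  m = 11 → c = 10100, weight = 2.
Tally weights:
  weight 0: 1 codewords.
  weight 1: 1 codewords.
  weight 2: 1 codewords.
  weight 3: 1 codewords.
Minimum distance d = smallest w > 0 with A_w > 0 = 1.
Sanity: Σ A_w = 4 = 2^2 = 4 ✓.


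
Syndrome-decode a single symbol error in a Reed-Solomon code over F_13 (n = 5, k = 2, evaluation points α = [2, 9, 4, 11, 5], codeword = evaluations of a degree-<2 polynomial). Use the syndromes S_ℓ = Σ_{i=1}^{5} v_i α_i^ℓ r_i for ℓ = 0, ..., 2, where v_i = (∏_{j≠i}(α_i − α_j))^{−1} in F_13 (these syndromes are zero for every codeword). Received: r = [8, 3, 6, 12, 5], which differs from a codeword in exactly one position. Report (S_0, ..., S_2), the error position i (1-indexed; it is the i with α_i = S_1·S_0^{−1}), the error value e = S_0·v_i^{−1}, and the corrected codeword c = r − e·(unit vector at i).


S = (9, 3, 1), error at position 2, error magnitude e = 2, c = [8, 1, 6, 12, 5].

Step 1: column multipliers v_i = (∏_{j≠i}(α_i − α_j))^{−1} mod 13.
  i = 1 (α = 2): (2−9)(2−4)(2−11)(2−5) = (−7)·(−2)·(−9)·(−3) = 378 ≡ 1, so v_1 = 1^{−1} = 1 (mod 13).
  i = 2 (α = 9): (9−2)(9−4)(9−11)(9−5) = 7·5·(−2)·4 = −280 ≡ 6, so v_2 = 6^{−1} = 11 (mod 13).
  i = 3 (α = 4): (4−2)(4−9)(4−11)(4−5) = 2·(−5)·(−7)·(−1) = −70 ≡ 8, so v_3 = 8^{−1} = 5 (mod 13).
  i = 4 (α = 11): (11−2)(11−9)(11−4)(11−5) = 9·2·7·6 = 756 ≡ 2, so v_4 = 2^{−1} = 7 (mod 13).
  i = 5 (α = 5): (5−2)(5−9)(5−4)(5−11) = 3·(−4)·1·(−6) = 72 ≡ 7, so v_5 = 7^{−1} = 2 (mod 13).
  v = [1, 11, 5, 7, 2].
Step 2: syndromes of r = [8, 3, 6, 12, 5] (all sums mod 13).
  S_0 = Σ v_i r_i = 1·8 + 11·3 + 5·6 + 7·12 + 2·5 = 165 ≡ 9.
  S_1 = Σ v_i α_i r_i = 1·2·8 + 11·9·3 + 5·4·6 + 7·11·12 + 2·5·5 = 1407 ≡ 3.
  α_i^2 mod 13 = [4, 3, 3, 4, 12].
  S_2 = Σ v_i α_i^2 r_i = 1·4·8 + 11·3·3 + 5·3·6 + 7·4·12 + 2·12·5 = 677 ≡ 1.
  S = (9, 3, 1) ≠ 0, so r is not a codeword (an error is present).
Step 3: locate the error. For a single error e at position i, S_ℓ = v_i·e·α_i^ℓ, so α_err = S_1/S_0.
  S_0^{−1} = 9^{−1} = 3 (mod 13), so α_err = 3·3 = 9 ≡ 9 = α_2. Error position i = 2.
  Consistency check: S_2/S_1 = 1·9 = 9 ≡ 9 = α_err ✓ (single-error assumption holds).
Step 4: error magnitude e = S_0/v_2 = S_0·∏_{j≠2}(α_2 − α_j) = 9·6 = 54 ≡ 2 (mod 13).
Step 5: correct position 2: c_2 = r_2 − e = 3 − 2 ≡ 1 (mod 13). Hence c = [8, 1, 6, 12, 5].
  Check: interpolating c through the α_i gives m(x) = 10 + 12·x (degree < 2) with m(α_i) = c_i for every i, so c is indeed a codeword.


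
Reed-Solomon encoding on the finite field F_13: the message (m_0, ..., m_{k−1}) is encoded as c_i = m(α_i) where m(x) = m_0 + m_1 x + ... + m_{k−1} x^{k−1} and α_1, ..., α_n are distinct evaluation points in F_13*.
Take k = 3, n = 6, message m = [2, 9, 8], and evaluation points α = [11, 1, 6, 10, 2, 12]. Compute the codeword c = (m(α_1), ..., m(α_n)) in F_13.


c = [3, 6, 6, 8, 0, 1]

Message polynomial: m(x) = 2 + 9·x + 8·x^2 (mod 13).
For each evaluation point α_i, compute m(α_i) mod 13:
  α_1 = 11: Horner steps 8 → 6 → 3, so m(11) = 3.
  α_2 = 1: Horner steps 8 → 4 → 6, so m(1) = 6.
  α_3 = 6: Horner steps 8 → 5 → 6, so m(6) = 6.
  α_4 = 10: Horner steps 8 → 11 → 8, so m(10) = 8.
  α_5 = 2: Horner steps 8 → 12 → 0, so m(2) = 0.
  α_6 = 12: Horner steps 8 → 1 → 1, so m(12) = 1.
Codeword c = [3, 6, 6, 8, 0, 1] ∈ F_13^6.


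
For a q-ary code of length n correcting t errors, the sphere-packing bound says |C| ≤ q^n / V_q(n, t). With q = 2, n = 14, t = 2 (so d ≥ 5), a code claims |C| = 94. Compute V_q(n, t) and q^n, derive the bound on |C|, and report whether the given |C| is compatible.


V_q(n, t) = 106, q^n = 16384, Hamming bound = 154, |C| = 94 ≤ bound (satisfied).

Step 1: Compute V_q(n, t) = Σ_{j=0}^2 C(n, j) (q−1)^j.
  j = 0: C(14,0)·(1)^0 = 1·1 = 1.
  j = 1: C(14,1)·(1)^1 = 14·1 = 14.
  j = 2: C(14,2)·(1)^2 = 91·1 = 91.
  V_q(n, t) = 1 + 14 + 91 = 106.
Step 2: q^n = 2^14 = 16384.
Step 3: Hamming bound ⌊q^n / V_q(n,t)⌋ = ⌊16384/106⌋ = 154.
Step 4: Compare |C| = 94 to 154: satisfied.
The claimed |C| lies below the Hamming bound.


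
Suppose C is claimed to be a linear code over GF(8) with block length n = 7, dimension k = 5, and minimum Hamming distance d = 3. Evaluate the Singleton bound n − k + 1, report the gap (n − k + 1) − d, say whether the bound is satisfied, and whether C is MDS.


Singleton RHS = n − k + 1 = 3, slack = 0, bound satisfied, MDS.

Singleton bound: d ≤ n − k + 1.
Here n = 7, k = 5, so n − k + 1 = 3.
Given d = 3, check d ≤ 3: YES.
Slack = (n − k + 1) − d = 0.
The code is MDS (slack = 0).
Description: the claimed parameters are [7, 5, 3]_8; such a code would be MDS (meets Singleton bound).


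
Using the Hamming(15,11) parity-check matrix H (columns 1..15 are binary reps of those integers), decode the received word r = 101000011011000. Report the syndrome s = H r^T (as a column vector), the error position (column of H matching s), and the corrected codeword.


s = (0, 1, 0, 0)^T, error position = 4, corrected codeword c = 101100011011000

Compute s = H r^T mod 2 one row at a time:
  s_1 = 1 + 1 + 0 + 1 + 1 + 0 + 0 + 0 = 4 ≡ 0 (mod 2).
  s_2 = 0 + 0 + 0 + 0 + 1 + 0 + 0 + 0 = 1 ≡ 1 (mod 2).
  s_3 = 0 + 1 + 0 + 0 + 0 + 1 + 0 + 0 = 2 ≡ 0 (mod 2).
  s_4 = 1 + 1 + 0 + 0 + 1 + 1 + 0 + 0 = 4 ≡ 0 (mod 2).
s = (0, 1, 0, 0)^T — this equals column 4 of H (binary 0100), so error is at position 4.
Correct: flip bit 4 of r = 101000011011000 to get c = 101100011011000.


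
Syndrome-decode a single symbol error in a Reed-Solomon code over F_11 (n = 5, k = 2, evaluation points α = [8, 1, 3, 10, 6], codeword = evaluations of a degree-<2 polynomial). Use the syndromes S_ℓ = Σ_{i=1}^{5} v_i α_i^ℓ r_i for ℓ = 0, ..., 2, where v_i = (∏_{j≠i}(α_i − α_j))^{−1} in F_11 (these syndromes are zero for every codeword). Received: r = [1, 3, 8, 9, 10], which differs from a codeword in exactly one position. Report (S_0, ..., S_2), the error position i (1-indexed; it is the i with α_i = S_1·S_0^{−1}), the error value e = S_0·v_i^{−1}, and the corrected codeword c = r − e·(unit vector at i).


S = (10, 3, 2), error at position 1, error magnitude e = 8, c = [4, 3, 8, 9, 10].

Step 1: column multipliers v_i = (∏_{j≠i}(α_i − α_j))^{−1} mod 11.
  i = 1 (α = 8): (8−1)(8−3)(8−10)(8−6) = 7·5·(−2)·2 = −140 ≡ 3, so v_1 = 3^{−1} = 4 (mod 11).
  i = 2 (α = 1): (1−8)(1−3)(1−10)(1−6) = (−7)·(−2)·(−9)·(−5) = 630 ≡ 3, so v_2 = 3^{−1} = 4 (mod 11).
  i = 3 (α = 3): (3−8)(3−1)(3−10)(3−6) = (−5)·2·(−7)·(−3) = −210 ≡ 10, so v_3 = 10^{−1} = 10 (mod 11).
  i = 4 (α = 10): (10−8)(10−1)(10−3)(10−6) = 2·9·7·4 = 504 ≡ 9, so v_4 = 9^{−1} = 5 (mod 11).
  i = 5 (α = 6): (6−8)(6−1)(6−3)(6−10) = (−2)·5·3·(−4) = 120 ≡ 10, so v_5 = 10^{−1} = 10 (mod 11).
  v = [4, 4, 10, 5, 10].
Step 2: syndromes of r = [1, 3, 8, 9, 10] (all sums mod 11).
  S_0 = Σ v_i r_i = 4·1 + 4·3 + 10·8 + 5·9 + 10·10 = 241 ≡ 10.
  S_1 = Σ v_i α_i r_i = 4·8·1 + 4·1·3 + 10·3·8 + 5·10·9 + 10·6·10 = 1334 ≡ 3.
  α_i^2 mod 11 = [9, 1, 9, 1, 3].
  S_2 = Σ v_i α_i^2 r_i = 4·9·1 + 4·1·3 + 10·9·8 + 5·1·9 + 10·3·10 = 1113 ≡ 2.
  S = (10, 3, 2) ≠ 0, so r is not a codeword (an error is present).
Step 3: locate the error. For a single error e at position i, S_ℓ = v_i·e·α_i^ℓ, so α_err = S_1/S_0.
  S_0^{−1} = 10^{−1} = 10 (mod 11), so α_err = 3·10 = 30 ≡ 8 = α_1. Error position i = 1.
  Consistency check: S_2/S_1 = 2·4 = 8 ≡ 8 = α_err ✓ (single-error assumption holds).
Step 4: error magnitude e = S_0/v_1 = S_0·∏_{j≠1}(α_1 − α_j) = 10·3 = 30 ≡ 8 (mod 11).
Step 5: correct position 1: c_1 = r_1 − e = 1 − 8 ≡ 4 (mod 11). Hence c = [4, 3, 8, 9, 10].
  Check: interpolating c through the α_i gives m(x) = 6 + 8·x (degree < 2) with m(α_i) = c_i for every i, so c is indeed a codeword.


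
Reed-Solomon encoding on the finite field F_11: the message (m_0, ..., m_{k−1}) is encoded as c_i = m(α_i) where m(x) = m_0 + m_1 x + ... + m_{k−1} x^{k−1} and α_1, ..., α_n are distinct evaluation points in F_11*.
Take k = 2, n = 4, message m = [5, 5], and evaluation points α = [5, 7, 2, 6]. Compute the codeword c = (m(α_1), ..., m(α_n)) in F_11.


c = [8, 7, 4, 2]

Message polynomial: m(x) = 5 + 5·x (mod 11).
For each evaluation point α_i, compute m(α_i) mod 11:
  α_1 = 5: Horner steps 5 → 8, so m(5) = 8.
  α_2 = 7: Horner steps 5 → 7, so m(7) = 7.
  α_3 = 2: Horner steps 5 → 4, so m(2) = 4.
  α_4 = 6: Horner steps 5 → 2, so m(6) = 2.
Codeword c = [8, 7, 4, 2] ∈ F_11^4.


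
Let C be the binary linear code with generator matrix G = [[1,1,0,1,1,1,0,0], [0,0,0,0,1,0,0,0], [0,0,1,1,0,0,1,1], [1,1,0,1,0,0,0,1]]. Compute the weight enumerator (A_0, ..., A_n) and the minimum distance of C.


Weight distribution: A_0 = 1, A_1 = 1, A_2 = 1, A_3 = 1, A_4 = 5, A_5 = 5, A_6 = 1, A_7 = 1. Minimum distance d = 1.

Enumerate all 2^4 = 16 messages m ∈ F_2^4.
For each, compute codeword c = mG in F_2^8, then tally its weight.
  m = 0000 → c = 00000000, weight = 0.
  m = 1000 → c = 11011100, weight = 5.
  m = 0100 → c = 00001000, weight = 1.
  m = 1100 → c = 11010100, weight = 4.
  m = 0010 → c = 00110011, weight = 4.
  m = 1010 → c = 11101111, weight = 7.
  m = 0110 → c = 00111011, weight = 5.
  m = 1110 → c = 11100111, weight = 6.
  m = 0001 → c = 11010001, weight = 4.
  m = 1001 → c = 00001101, weight = 3.
  m = 0101 → c = 11011001, weight = 5.
  m = 1101 → c = 00000101, weight = 2.
  m = 0011 → c = 11100010, weight = 4.
  m = 1011 → c = 00111110, weight = 5.
  m = 0111 → c = 11101010, weight = 5.
  m = 1111 → c = 00110110, weight = 4.
Tally weights:
  weight 0: 1 codewords.
  weight 1: 1 codewords.
  weight 2: 1 codewords.
  weight 3: 1 codewords.
  weight 4: 5 codewords.
  weight 5: 5 codewords.
  weight 6: 1 codewords.
  weight 7: 1 codewords.
Minimum distance d = smallest w > 0 with A_w > 0 = 1.
Sanity: Σ A_w = 16 = 2^4 = 16 ✓.


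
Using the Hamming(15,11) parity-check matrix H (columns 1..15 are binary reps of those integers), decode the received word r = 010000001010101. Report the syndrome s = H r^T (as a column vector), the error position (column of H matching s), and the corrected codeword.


s = (0, 0, 1, 0)^T, error position = 2, corrected codeword c = 000000001010101

Compute s = H r^T mod 2 one row at a time:
  s_1 = 0 + 1 + 0 + 1 + 0 + 1 + 0 + 1 = 4 ≡ 0 (mod 2).
  s_2 = 0 + 0 + 0 + 0 + 0 + 1 + 0 + 1 = 2 ≡ 0 (mod 2).
  s_3 = 1 + 0 + 0 + 0 + 0 + 1 + 0 + 1 = 3 ≡ 1 (mod 2).
  s_4 = 0 + 0 + 0 + 0 + 1 + 1 + 1 + 1 = 4 ≡ 0 (mod 2).
s = (0, 0, 1, 0)^T — this equals column 2 of H (binary 0010), so error is at position 2.
Correct: flip bit 2 of r = 010000001010101 to get c = 000000001010101.


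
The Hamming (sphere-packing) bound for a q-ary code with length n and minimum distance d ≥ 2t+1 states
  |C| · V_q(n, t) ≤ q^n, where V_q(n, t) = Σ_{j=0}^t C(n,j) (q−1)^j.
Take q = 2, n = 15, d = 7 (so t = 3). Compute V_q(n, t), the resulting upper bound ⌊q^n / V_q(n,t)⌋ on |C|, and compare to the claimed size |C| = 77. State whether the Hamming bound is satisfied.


V_q(n, t) = 576, q^n = 32768, Hamming bound = 56, |C| = 77 > bound (violated).

Step 1: Compute V_q(n, t) = Σ_{j=0}^3 C(n, j) (q−1)^j.
  j = 0: C(15,0)·(1)^0 = 1·1 = 1.
  j = 1: C(15,1)·(1)^1 = 15·1 = 15.
  j = 2: C(15,2)·(1)^2 = 105·1 = 105.
  j = 3: C(15,3)·(1)^3 = 455·1 = 455.
  V_q(n, t) = 1 + 15 + 105 + 455 = 576.
Step 2: q^n = 2^15 = 32768.
Step 3: Hamming bound ⌊q^n / V_q(n,t)⌋ = ⌊32768/576⌋ = 56.
Step 4: Compare |C| = 77 to 56: violated.
The claimed |C| lies above the Hamming bound, so no 2-ary code of length 15 with d ≥ 7 can have 77 codewords.


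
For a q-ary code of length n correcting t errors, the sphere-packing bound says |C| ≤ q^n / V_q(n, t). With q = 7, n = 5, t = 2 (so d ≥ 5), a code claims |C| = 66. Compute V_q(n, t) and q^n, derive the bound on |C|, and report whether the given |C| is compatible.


V_q(n, t) = 391, q^n = 16807, Hamming bound = 42, |C| = 66 > bound (violated).

Step 1: Compute V_q(n, t) = Σ_{j=0}^2 C(n, j) (q−1)^j.
  j = 0: C(5,0)·(6)^0 = 1·1 = 1.
  j = 1: C(5,1)·(6)^1 = 5·6 = 30.
  j = 2: C(5,2)·(6)^2 = 10·36 = 360.
  V_q(n, t) = 1 + 30 + 360 = 391.
Step 2: q^n = 7^5 = 16807.
Step 3: Hamming bound ⌊q^n / V_q(n,t)⌋ = ⌊16807/391⌋ = 42.
Step 4: Compare |C| = 66 to 42: violated.
The claimed |C| lies above the Hamming bound, so no 7-ary code of length 5 with d ≥ 5 can have 66 codewords.


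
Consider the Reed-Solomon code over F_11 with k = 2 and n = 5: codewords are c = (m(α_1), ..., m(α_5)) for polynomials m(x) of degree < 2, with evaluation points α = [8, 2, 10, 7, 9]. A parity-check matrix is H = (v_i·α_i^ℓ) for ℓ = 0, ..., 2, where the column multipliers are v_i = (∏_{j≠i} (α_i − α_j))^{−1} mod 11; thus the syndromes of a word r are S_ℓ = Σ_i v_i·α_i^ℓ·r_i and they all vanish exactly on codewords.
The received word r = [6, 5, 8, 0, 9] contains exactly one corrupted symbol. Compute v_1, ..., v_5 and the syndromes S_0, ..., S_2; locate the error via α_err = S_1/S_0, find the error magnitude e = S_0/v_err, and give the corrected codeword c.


S = (7, 1, 8), error at position 1, error magnitude e = 7, c = [10, 5, 8, 0, 9].

Step 1: column multipliers v_i = (∏_{j≠i}(α_i − α_j))^{−1} mod 11.
  i = 1 (α = 8): (8−2)(8−10)(8−7)(8−9) = 6·(−2)·1·(−1) = 12 ≡ 1, so v_1 = 1^{−1} = 1 (mod 11).
  i = 2 (α = 2): (2−8)(2−10)(2−7)(2−9) = (−6)·(−8)·(−5)·(−7) = 1680 ≡ 8, so v_2 = 8^{−1} = 7 (mod 11).
  i = 3 (α = 10): (10−8)(10−2)(10−7)(10−9) = 2·8·3·1 = 48 ≡ 4, so v_3 = 4^{−1} = 3 (mod 11).
  i = 4 (α = 7): (7−8)(7−2)(7−10)(7−9) = (−1)·5·(−3)·(−2) = −30 ≡ 3, so v_4 = 3^{−1} = 4 (mod 11).
  i = 5 (α = 9): (9−8)(9−2)(9−10)(9−7) = 1·7·(−1)·2 = −14 ≡ 8, so v_5 = 8^{−1} = 7 (mod 11).
  v = [1, 7, 3, 4, 7].
Step 2: syndromes of r = [6, 5, 8, 0, 9] (all sums mod 11).
  S_0 = Σ v_i r_i = 1·6 + 7·5 + 3·8 + 4·0 + 7·9 = 128 ≡ 7.
  S_1 = Σ v_i α_i r_i = 1·8·6 + 7·2·5 + 3·10·8 + 4·7·0 + 7·9·9 = 925 ≡ 1.
  α_i^2 mod 11 = [9, 4, 1, 5, 4].
  S_2 = Σ v_i α_i^2 r_i = 1·9·6 + 7·4·5 + 3·1·8 + 4·5·0 + 7·4·9 = 470 ≡ 8.
  S = (7, 1, 8) ≠ 0, so r is not a codeword (an error is present).
Step 3: locate the error. For a single error e at position i, S_ℓ = v_i·e·α_i^ℓ, so α_err = S_1/S_0.
  S_0^{−1} = 7^{−1} = 8 (mod 11), so α_err = 1·8 = 8 ≡ 8 = α_1. Error position i = 1.
  Consistency check: S_2/S_1 = 8·1 = 8 ≡ 8 = α_err ✓ (single-error assumption holds).
Step 4: error magnitude e = S_0/v_1 = S_0·∏_{j≠1}(α_1 − α_j) = 7·1 = 7 ≡ 7 (mod 11).
Step 5: correct position 1: c_1 = r_1 − e = 6 − 7 ≡ 10 (mod 11). Hence c = [10, 5, 8, 0, 9].
  Check: interpolating c through the α_i gives m(x) = 7 + 10·x (degree < 2) with m(α_i) = c_i for every i, so c is indeed a codeword.


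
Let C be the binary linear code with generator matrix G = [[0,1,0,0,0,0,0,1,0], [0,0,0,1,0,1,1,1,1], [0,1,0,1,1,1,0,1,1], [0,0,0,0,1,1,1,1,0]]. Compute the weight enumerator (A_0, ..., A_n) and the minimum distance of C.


Weight distribution: A_0 = 1, A_1 = 1, A_2 = 1, A_3 = 4, A_4 = 5, A_5 = 3, A_6 = 1. Minimum distance d = 1.

Enumerate all 2^4 = 16 messages m ∈ F_2^4.
For each, compute codeword c = mG in F_2^9, then tally its weight.
  m = 0000 → c = 000000000, weight = 0.
  m = 1000 → c = 010000010, weight = 2.
  m = 0100 → c = 000101111, weight = 5.
  m = 1100 → c = 010101101, weight = 5.
  m = 0010 → c = 010111011, weight = 6.
  m = 1010 → c = 000111001, weight = 4.
  m = 0110 → c = 010010100, weight = 3.
  m = 1110 → c = 000010110, weight = 3.
  m = 0001 → c = 000011110, weight = 4.
  m = 1001 → c = 010011100, weight = 4.
  m = 0101 → c = 000110001, weight = 3.
  m = 1101 → c = 010110011, weight = 5.
  m = 0011 → c = 010100101, weight = 4.
  m = 1011 → c = 000100111, weight = 4.
  m = 0111 → c = 010001010, weight = 3.
  m = 1111 → c = 000001000, weight = 1.
Tally weights:
  weight 0: 1 codewords.
  weight 1: 1 codewords.
  weight 2: 1 codewords.
  weight 3: 4 codewords.
  weight 4: 5 codewords.
  weight 5: 3 codewords.
  weight 6: 1 codewords.
Minimum distance d = smallest w > 0 with A_w > 0 = 1.
Sanity: Σ A_w = 16 = 2^4 = 16 ✓.


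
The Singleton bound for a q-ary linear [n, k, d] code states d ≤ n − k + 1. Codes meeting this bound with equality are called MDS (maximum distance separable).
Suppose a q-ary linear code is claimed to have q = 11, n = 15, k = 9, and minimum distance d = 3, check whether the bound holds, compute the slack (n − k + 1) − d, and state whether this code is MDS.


Singleton RHS = n − k + 1 = 7, slack = 4, bound satisfied, not MDS.

Singleton bound: d ≤ n − k + 1.
Here n = 15, k = 9, so n − k + 1 = 7.
Given d = 3, check d ≤ 7: YES.
Slack = (n − k + 1) − d = 4.
The code is NOT MDS (slack = 4 > 0).
Description: the claimed parameters are [15, 9, 3]_11; such a code would be non-MDS.


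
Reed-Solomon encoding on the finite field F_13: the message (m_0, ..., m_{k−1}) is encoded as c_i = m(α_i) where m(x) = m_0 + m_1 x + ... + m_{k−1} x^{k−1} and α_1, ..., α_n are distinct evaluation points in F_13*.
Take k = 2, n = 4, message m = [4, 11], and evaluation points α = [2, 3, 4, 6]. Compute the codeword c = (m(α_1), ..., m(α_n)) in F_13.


c = [0, 11, 9, 5]

Message polynomial: m(x) = 4 + 11·x (mod 13).
For each evaluation point α_i, compute m(α_i) mod 13:
  α_1 = 2: Horner steps 11 → 0, so m(2) = 0.
  α_2 = 3: Horner steps 11 → 11, so m(3) = 11.
  α_3 = 4: Horner steps 11 → 9, so m(4) = 9.
  α_4 = 6: Horner steps 11 → 5, so m(6) = 5.
Codeword c = [0, 11, 9, 5] ∈ F_13^4.


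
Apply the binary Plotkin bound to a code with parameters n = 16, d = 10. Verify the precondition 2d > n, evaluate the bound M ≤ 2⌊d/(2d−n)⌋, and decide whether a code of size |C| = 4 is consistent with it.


Plotkin bound M ≤ 4; given |C| = 4 ≤ bound (satisfied).

Check applicability: 2d = 20, n = 16.
2d − n = 4 > 0, so Plotkin applies.
Compute d/(2d−n) = 10/4 ≈ 2.5000.
⌊d/(2d−n)⌋ = 2.
Plotkin bound: M ≤ 2·2 = 4.
Given |C| = 4, check: satisfied.
This |C| is at the Plotkin bound.


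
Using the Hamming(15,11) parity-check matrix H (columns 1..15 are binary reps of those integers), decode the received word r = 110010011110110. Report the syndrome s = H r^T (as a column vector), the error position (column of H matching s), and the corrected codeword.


s = (0, 1, 0, 1)^T, error position = 5, corrected codeword c = 110000011110110

Compute s = H r^T mod 2 one row at a time:
  s_1 = 1 + 1 + 1 + 1 + 0 + 1 + 1 + 0 = 6 ≡ 0 (mod 2).
  s_2 = 0 + 1 + 0 + 0 + 0 + 1 + 1 + 0 = 3 ≡ 1 (mod 2).
  s_3 = 1 + 0 + 0 + 0 + 1 + 1 + 1 + 0 = 4 ≡ 0 (mod 2).
  s_4 = 1 + 0 + 1 + 0 + 1 + 1 + 1 + 0 = 5 ≡ 1 (mod 2).
s = (0, 1, 0, 1)^T — this equals column 5 of H (binary 0101), so error is at position 5.
Correct: flip bit 5 of r = 110010011110110 to get c = 110000011110110.


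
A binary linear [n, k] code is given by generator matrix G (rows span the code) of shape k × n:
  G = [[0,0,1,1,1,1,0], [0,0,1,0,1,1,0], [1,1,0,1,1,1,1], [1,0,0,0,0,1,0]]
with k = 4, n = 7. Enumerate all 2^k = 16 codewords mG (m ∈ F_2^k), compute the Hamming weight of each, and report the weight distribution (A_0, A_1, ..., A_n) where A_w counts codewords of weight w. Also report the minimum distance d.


Weight distribution: A_0 = 1, A_1 = 1, A_2 = 1, A_3 = 4, A_4 = 5, A_5 = 3, A_6 = 1. Minimum distance d = 1.

Enumerate all 2^4 = 16 messages m ∈ F_2^4.
For each, compute codeword c = mG in F_2^7, then tally its weight.
  m = 0000 → c = 0000000, weight = 0.
  m = 1000 → c = 0011110, weight = 4.
  m = 0100 → c = 0010110, weight = 3.
  m = 1100 → c = 0001000, weight = 1.
  m = 0010 → c = 1101111, weight = 6.
  m = 1010 → c = 1110001, weight = 4.
  m = 0110 → c = 1111001, weight = 5.
  m = 1110 → c = 1100111, weight = 5.
  m = 0001 → c = 1000010, weight = 2.
  m = 1001 → c = 1011100, weight = 4.
  m = 0101 → c = 1010100, weight = 3.
  m = 1101 → c = 1001010, weight = 3.
  m = 0011 → c = 0101101, weight = 4.
  m = 1011 → c = 0110011, weight = 4.
  m = 0111 → c = 0111011, weight = 5.
  m = 1111 → c = 0100101, weight = 3.
Tally weights:
  weight 0: 1 codewords.
  weight 1: 1 codewords.
  weight 2: 1 codewords.
  weight 3: 4 codewords.
  weight 4: 5 codewords.
  weight 5: 3 codewords.
  weight 6: 1 codewords.
Minimum distance d = smallest w > 0 with A_w > 0 = 1.
Sanity: Σ A_w = 16 = 2^4 = 16 ✓.


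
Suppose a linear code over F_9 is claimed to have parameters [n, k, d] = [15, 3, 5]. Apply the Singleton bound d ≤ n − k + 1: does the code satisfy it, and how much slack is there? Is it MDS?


Singleton RHS = n − k + 1 = 13, slack = 8, bound satisfied, not MDS.

Singleton bound: d ≤ n − k + 1.
Here n = 15, k = 3, so n − k + 1 = 13.
Given d = 5, check d ≤ 13: YES.
Slack = (n − k + 1) − d = 8.
The code is NOT MDS (slack = 8 > 0).
Description: the claimed parameters are [15, 3, 5]_9; such a code would be non-MDS.


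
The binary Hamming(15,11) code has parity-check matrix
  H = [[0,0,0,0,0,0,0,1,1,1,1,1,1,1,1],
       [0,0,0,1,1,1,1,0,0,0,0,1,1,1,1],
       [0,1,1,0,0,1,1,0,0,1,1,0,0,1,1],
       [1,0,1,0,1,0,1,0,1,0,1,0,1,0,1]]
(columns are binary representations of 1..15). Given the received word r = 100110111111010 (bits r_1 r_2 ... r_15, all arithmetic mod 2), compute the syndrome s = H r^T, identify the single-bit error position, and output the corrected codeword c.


s = (0, 1, 0, 1)^T, error position = 5, corrected codeword c = 100100111111010

Compute s = H r^T mod 2 one row at a time:
  s_1 = 1 + 1 + 1 + 1 + 1 + 0 + 1 + 0 = 6 ≡ 0 (mod 2).
  s_2 = 1 + 1 + 0 + 1 + 1 + 0 + 1 + 0 = 5 ≡ 1 (mod 2).
  s_3 = 0 + 0 + 0 + 1 + 1 + 1 + 1 + 0 = 4 ≡ 0 (mod 2).
  s_4 = 1 + 0 + 1 + 1 + 1 + 1 + 0 + 0 = 5 ≡ 1 (mod 2).
s = (0, 1, 0, 1)^T — this equals column 5 of H (binary 0101), so error is at position 5.
Correct: flip bit 5 of r = 100110111111010 to get c = 100100111111010.
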